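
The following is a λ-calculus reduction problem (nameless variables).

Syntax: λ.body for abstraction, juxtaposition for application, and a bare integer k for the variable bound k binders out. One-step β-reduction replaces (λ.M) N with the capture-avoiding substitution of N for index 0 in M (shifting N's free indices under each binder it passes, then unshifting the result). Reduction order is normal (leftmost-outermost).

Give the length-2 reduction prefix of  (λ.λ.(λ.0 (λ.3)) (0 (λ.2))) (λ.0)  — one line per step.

  start: (λ.λ.(λ.0 (λ.3)) (0 (λ.2))) (λ.0)
  step 1: λ.(λ.0 (λ.λ.0)) (0 (λ.λ.0))
  step 2: λ.0 (λ.λ.0) (λ.λ.0)

Answer: after 2 steps: λ.0 (λ.λ.0) (λ.λ.0)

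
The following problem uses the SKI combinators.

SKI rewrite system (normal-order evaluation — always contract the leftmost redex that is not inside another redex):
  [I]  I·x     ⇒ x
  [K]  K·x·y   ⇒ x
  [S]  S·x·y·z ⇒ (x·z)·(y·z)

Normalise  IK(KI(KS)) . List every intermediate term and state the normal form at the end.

  start: IK(KI(KS))
  →1  K(KI(KS))
  →2  KI

Answer: normal form = KI  (in 2 steps)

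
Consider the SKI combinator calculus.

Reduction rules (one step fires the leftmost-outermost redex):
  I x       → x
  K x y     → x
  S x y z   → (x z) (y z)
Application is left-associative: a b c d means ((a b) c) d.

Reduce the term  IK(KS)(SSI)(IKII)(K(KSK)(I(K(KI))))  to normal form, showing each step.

Answer: normal form = SS  (in 5 steps)

Working:
  start: IK(KS)(SSI)(IKII)(K(KSK)(I(K(KI))))
  →1  K(KS)(SSI)(IKII)(K(KSK)(I(K(KI))))
  →2  KS(IKII)(K(KSK)(I(K(KI))))
  →3  S(K(KSK)(I(K(KI))))
  →4  S(KSK)
  →5  SS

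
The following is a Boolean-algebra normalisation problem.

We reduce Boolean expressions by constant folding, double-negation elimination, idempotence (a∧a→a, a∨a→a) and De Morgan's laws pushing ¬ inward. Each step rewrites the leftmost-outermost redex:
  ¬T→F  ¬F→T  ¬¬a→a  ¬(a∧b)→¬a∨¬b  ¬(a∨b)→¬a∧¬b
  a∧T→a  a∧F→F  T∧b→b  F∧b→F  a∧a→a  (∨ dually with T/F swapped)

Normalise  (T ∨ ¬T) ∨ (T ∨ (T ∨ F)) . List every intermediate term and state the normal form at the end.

  start: (T ∨ ¬T) ∨ (T ∨ (T ∨ F))
  step 1: T ∨ (T ∨ (T ∨ F))
  step 2: T

Answer: normal form = T  (in 2 steps)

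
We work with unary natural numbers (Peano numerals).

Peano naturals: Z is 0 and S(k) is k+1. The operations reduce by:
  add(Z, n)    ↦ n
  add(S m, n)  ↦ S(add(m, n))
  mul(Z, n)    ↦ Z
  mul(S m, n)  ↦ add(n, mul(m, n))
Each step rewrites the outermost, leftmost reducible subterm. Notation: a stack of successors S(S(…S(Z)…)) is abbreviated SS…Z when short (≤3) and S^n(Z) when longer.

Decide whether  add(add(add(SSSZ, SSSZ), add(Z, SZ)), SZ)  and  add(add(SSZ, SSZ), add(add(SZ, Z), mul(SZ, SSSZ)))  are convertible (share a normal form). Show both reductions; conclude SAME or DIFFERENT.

Term A:
  start: add(add(add(SSSZ, SSSZ), add(Z, SZ)), SZ)
  [1] add(add(S(add(SSZ, SSSZ)), add(Z, SZ)), SZ)
  [2] add(S(add(add(SSZ, SSSZ), add(Z, SZ))), SZ)
  [3] S(add(add(add(SSZ, SSSZ), add(Z, SZ)), SZ))
  [4] S(add(add(S(add(SZ, SSSZ)), add(Z, SZ)), SZ))
  [5] S(add(S(add(add(SZ, SSSZ), add(Z, SZ))), SZ))
  [6] S(S(add(add(add(SZ, SSSZ), add(Z, SZ)), SZ)))
  [7] S(S(add(add(S(add(Z, SSSZ)), add(Z, SZ)), SZ)))
  [8] S(S(add(S(add(add(Z, SSSZ), add(Z, SZ))), SZ)))
  [9] S(S(S(add(add(add(Z, SSSZ), add(Z, SZ)), SZ))))
  [10] S(S(S(add(add(SSSZ, add(Z, SZ)), SZ))))
  [11] S(S(S(add(S(add(SSZ, add(Z, SZ))), SZ))))
  [12] S(S(S(S(add(add(SSZ, add(Z, SZ)), SZ)))))
  [13] S(S(S(S(add(S(add(SZ, add(Z, SZ))), SZ)))))
  [14] S(S(S(S(S(add(add(SZ, add(Z, SZ)), SZ))))))
  [15] S(S(S(S(S(add(S(add(Z, add(Z, SZ))), SZ))))))
  [16] S(S(S(S(S(S(add(add(Z, add(Z, SZ)), SZ)))))))
  [17] S(S(S(S(S(S(add(add(Z, SZ), SZ)))))))
  [18] S(S(S(S(S(S(add(SZ, SZ)))))))
  [19] S(S(S(S(S(S(S(add(Z, SZ))))))))
  [20] S^8(Z)

Term B:
  start: add(add(SSZ, SSZ), add(add(SZ, Z), mul(SZ, SSSZ)))
  [1] add(S(add(SZ, SSZ)), add(add(SZ, Z), mul(SZ, SSSZ)))
  [2] S(add(add(SZ, SSZ), add(add(SZ, Z), mul(SZ, SSSZ))))
  [3] S(add(S(add(Z, SSZ)), add(add(SZ, Z), mul(SZ, SSSZ))))
  [4] S(S(add(add(Z, SSZ), add(add(SZ, Z), mul(SZ, SSSZ)))))
  [5] S(S(add(SSZ, add(add(SZ, Z), mul(SZ, SSSZ)))))
  [6] S(S(S(add(SZ, add(add(SZ, Z), mul(SZ, SSSZ))))))
  [7] S(S(S(S(add(Z, add(add(SZ, Z), mul(SZ, SSSZ)))))))
  [8] S(S(S(S(add(add(SZ, Z), mul(SZ, SSSZ))))))
  [9] S(S(S(S(add(S(add(Z, Z)), mul(SZ, SSSZ))))))
  [10] S(S(S(S(S(add(add(Z, Z), mul(SZ, SSSZ)))))))
  [11] S(S(S(S(S(add(Z, mul(SZ, SSSZ)))))))
  [12] S(S(S(S(S(mul(SZ, SSSZ))))))
  [13] S(S(S(S(S(add(SSSZ, mul(Z, SSSZ)))))))
  [14] S(S(S(S(S(S(add(SSZ, mul(Z, SSSZ))))))))
  [15] S(S(S(S(S(S(S(add(SZ, mul(Z, SSSZ)))))))))
  [16] S(S(S(S(S(S(S(S(add(Z, mul(Z, SSSZ))))))))))
  [17] S(S(S(S(S(S(S(S(mul(Z, SSSZ)))))))))
  [18] S^8(Z)

Answer: SAME — A ⇓ S^8(Z), B ⇓ S^8(Z)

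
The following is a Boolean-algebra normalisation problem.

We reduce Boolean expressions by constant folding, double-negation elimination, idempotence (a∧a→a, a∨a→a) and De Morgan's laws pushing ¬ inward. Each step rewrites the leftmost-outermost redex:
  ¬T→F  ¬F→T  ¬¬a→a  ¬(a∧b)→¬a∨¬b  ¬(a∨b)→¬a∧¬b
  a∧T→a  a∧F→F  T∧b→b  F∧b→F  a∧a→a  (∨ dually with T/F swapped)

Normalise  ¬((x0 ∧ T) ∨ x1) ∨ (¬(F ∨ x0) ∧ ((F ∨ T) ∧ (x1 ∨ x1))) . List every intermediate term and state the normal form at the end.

Answer: normal form = (¬x0 ∧ ¬x1) ∨ (¬x0 ∧ x1)  (in 10 steps)

Derivation:
  start: ¬((x0 ∧ T) ∨ x1) ∨ (¬(F ∨ x0) ∧ ((F ∨ T) ∧ (x1 ∨ x1)))
  →1  (¬(x0 ∧ T) ∧ ¬x1) ∨ (¬(F ∨ x0) ∧ ((F ∨ T) ∧ (x1 ∨ x1)))
  →2  ((¬x0 ∨ ¬T) ∧ ¬x1) ∨ (¬(F ∨ x0) ∧ ((F ∨ T) ∧ (x1 ∨ x1)))
  →3  ((¬x0 ∨ F) ∧ ¬x1) ∨ (¬(F ∨ x0) ∧ ((F ∨ T) ∧ (x1 ∨ x1)))
  →4  (¬x0 ∧ ¬x1) ∨ (¬(F ∨ x0) ∧ ((F ∨ T) ∧ (x1 ∨ x1)))
  →5  (¬x0 ∧ ¬x1) ∨ ((¬F ∧ ¬x0) ∧ ((F ∨ T) ∧ (x1 ∨ x1)))
  →6  (¬x0 ∧ ¬x1) ∨ ((T ∧ ¬x0) ∧ ((F ∨ T) ∧ (x1 ∨ x1)))
  →7  (¬x0 ∧ ¬x1) ∨ (¬x0 ∧ ((F ∨ T) ∧ (x1 ∨ x1)))
  →8  (¬x0 ∧ ¬x1) ∨ (¬x0 ∧ (T ∧ (x1 ∨ x1)))
  →9  (¬x0 ∧ ¬x1) ∨ (¬x0 ∧ (x1 ∨ x1))
  →10  (¬x0 ∧ ¬x1) ∨ (¬x0 ∧ x1)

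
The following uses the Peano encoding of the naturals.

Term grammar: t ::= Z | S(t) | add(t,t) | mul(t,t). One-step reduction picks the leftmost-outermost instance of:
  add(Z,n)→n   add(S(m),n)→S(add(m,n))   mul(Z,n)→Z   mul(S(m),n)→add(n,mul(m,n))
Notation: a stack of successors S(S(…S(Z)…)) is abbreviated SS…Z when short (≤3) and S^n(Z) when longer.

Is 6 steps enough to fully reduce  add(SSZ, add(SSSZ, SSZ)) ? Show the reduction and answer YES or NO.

  start: add(SSZ, add(SSSZ, SSZ))
  step 1: S(add(SZ, add(SSSZ, SSZ)))
  step 2: S(S(add(Z, add(SSSZ, SSZ))))
  step 3: S(S(add(SSSZ, SSZ)))
  step 4: S(S(S(add(SSZ, SSZ))))
  step 5: S(S(S(S(add(SZ, SSZ)))))
  step 6: S(S(S(S(S(add(Z, SSZ))))))

Answer: NO — after 6 steps the term is S(S(S(S(S(add(Z, SSZ)))))), not yet normal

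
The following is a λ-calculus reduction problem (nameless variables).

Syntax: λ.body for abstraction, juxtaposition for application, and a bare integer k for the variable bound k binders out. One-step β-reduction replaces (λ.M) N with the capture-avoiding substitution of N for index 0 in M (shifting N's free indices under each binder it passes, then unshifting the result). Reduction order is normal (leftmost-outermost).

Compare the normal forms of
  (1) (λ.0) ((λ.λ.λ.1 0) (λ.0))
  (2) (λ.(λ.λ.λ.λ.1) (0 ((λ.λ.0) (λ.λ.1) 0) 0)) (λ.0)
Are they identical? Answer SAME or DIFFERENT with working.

Answer: DIFFERENT — A ⇓ λ.λ.1 0, B ⇓ λ.λ.λ.1

Working:
Term A:
  start: (λ.0) ((λ.λ.λ.1 0) (λ.0))
  [1] (λ.λ.λ.1 0) (λ.0)
  [2] λ.λ.1 0

Term B:
  start: (λ.(λ.λ.λ.λ.1) (0 ((λ.λ.0) (λ.λ.1) 0) 0)) (λ.0)
  [1] (λ.λ.λ.λ.1) ((λ.0) ((λ.λ.0) (λ.λ.1) (λ.0)) (λ.0))
  [2] λ.λ.λ.1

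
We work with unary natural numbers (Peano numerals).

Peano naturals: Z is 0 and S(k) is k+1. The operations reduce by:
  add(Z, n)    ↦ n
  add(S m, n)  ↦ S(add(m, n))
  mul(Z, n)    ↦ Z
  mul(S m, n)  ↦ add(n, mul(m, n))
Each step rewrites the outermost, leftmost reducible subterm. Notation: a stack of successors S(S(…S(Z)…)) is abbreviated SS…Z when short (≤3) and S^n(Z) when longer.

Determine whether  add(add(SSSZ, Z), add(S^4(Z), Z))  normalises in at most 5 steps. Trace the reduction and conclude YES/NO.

  start: add(add(SSSZ, Z), add(S^4(Z), Z))
  →1  add(S(add(SSZ, Z)), add(S^4(Z), Z))
  →2  S(add(add(SSZ, Z), add(S^4(Z), Z)))
  →3  S(add(S(add(SZ, Z)), add(S^4(Z), Z)))
  →4  S(S(add(add(SZ, Z), add(S^4(Z), Z))))
  →5  S(S(add(S(add(Z, Z)), add(S^4(Z), Z))))

Answer: NO — after 5 steps the term is S(S(add(S(add(Z, Z)), add(S^4(Z), Z)))), not yet normal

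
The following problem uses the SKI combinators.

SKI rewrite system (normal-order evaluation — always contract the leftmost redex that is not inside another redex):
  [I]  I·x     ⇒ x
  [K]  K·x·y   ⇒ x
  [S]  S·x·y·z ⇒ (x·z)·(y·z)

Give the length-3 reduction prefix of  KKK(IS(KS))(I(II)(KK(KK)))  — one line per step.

Answer: after 3 steps: S(KS)

Reduction:
  start: KKK(IS(KS))(I(II)(KK(KK)))
  →1  K(IS(KS))(I(II)(KK(KK)))
  →2  IS(KS)
  →3  S(KS)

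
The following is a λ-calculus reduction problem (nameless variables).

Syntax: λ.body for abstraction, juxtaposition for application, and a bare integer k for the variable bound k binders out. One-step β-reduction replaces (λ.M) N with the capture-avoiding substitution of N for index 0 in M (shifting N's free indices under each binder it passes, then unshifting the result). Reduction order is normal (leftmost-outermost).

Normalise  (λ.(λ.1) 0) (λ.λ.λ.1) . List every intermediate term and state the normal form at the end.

  start: (λ.(λ.1) 0) (λ.λ.λ.1)
  [1] (λ.λ.λ.λ.1) (λ.λ.λ.1)
  [2] λ.λ.λ.1

Answer: normal form = λ.λ.λ.1  (in 2 steps)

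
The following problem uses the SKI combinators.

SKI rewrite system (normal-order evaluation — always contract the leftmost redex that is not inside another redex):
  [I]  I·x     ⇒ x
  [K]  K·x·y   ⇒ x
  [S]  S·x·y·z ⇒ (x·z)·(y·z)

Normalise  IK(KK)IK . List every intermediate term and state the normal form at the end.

Answer: normal form = K  (in 3 steps)

Reduction:
  start: IK(KK)IK
  →1  K(KK)IK
  →2  KKK
  →3  K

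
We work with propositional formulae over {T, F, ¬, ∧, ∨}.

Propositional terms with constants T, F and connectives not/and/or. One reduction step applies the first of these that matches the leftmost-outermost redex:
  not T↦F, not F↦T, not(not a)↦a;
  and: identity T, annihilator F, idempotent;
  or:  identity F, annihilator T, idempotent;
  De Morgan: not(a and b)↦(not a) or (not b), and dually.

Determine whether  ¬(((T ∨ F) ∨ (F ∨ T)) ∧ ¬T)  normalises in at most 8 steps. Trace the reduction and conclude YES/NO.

  start: ¬(((T ∨ F) ∨ (F ∨ T)) ∧ ¬T)
  step 1: ¬((T ∨ F) ∨ (F ∨ T)) ∨ ¬¬T
  step 2: (¬(T ∨ F) ∧ ¬(F ∨ T)) ∨ ¬¬T
  step 3: ((¬T ∧ ¬F) ∧ ¬(F ∨ T)) ∨ ¬¬T
  step 4: ((F ∧ ¬F) ∧ ¬(F ∨ T)) ∨ ¬¬T
  step 5: (F ∧ ¬(F ∨ T)) ∨ ¬¬T
  step 6: F ∨ ¬¬T
  step 7: ¬¬T
  step 8: T

Answer: YES — reaches normal form T in 8 ≤ 8 steps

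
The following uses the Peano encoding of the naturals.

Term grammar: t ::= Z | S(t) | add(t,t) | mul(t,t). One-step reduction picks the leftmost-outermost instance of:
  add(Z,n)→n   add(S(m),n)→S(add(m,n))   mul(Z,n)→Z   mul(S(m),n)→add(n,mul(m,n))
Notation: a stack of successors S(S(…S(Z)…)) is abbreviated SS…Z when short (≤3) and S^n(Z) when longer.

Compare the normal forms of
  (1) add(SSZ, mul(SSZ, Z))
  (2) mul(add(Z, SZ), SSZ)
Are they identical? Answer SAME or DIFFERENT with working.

Term A:
  start: add(SSZ, mul(SSZ, Z))
  step 1: S(add(SZ, mul(SSZ, Z)))
  step 2: S(S(add(Z, mul(SSZ, Z))))
  step 3: S(S(mul(SSZ, Z)))
  step 4: S(S(add(Z, mul(SZ, Z))))
  step 5: S(S(mul(SZ, Z)))
  step 6: S(S(add(Z, mul(Z, Z))))
  step 7: S(S(mul(Z, Z)))
  step 8: SSZ

Term B:
  start: mul(add(Z, SZ), SSZ)
  step 1: mul(SZ, SSZ)
  step 2: add(SSZ, mul(Z, SSZ))
  step 3: S(add(SZ, mul(Z, SSZ)))
  step 4: S(S(add(Z, mul(Z, SSZ))))
  step 5: S(S(mul(Z, SSZ)))
  step 6: SSZ

Answer: SAME — A ⇓ SSZ, B ⇓ SSZ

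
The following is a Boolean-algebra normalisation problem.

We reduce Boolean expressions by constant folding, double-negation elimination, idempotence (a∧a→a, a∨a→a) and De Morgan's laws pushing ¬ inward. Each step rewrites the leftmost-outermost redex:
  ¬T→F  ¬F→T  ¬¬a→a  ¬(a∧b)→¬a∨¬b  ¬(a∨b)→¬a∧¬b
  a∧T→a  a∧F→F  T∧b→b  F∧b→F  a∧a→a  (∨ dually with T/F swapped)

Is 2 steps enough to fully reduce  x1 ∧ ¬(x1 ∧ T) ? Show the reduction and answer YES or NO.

  start: x1 ∧ ¬(x1 ∧ T)
  →1  x1 ∧ (¬x1 ∨ ¬T)
  →2  x1 ∧ (¬x1 ∨ F)

Answer: NO — after 2 steps the term is x1 ∧ (¬x1 ∨ F), not yet normal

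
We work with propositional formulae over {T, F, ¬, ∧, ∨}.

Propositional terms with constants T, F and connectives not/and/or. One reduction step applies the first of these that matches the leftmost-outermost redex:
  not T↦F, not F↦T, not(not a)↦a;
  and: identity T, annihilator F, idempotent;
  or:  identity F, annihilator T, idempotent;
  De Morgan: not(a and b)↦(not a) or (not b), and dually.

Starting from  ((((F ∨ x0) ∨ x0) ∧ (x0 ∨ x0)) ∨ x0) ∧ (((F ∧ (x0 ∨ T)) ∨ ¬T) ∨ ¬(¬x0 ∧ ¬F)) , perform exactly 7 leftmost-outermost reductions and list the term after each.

Answer: after 7 steps: x0 ∧ (F ∨ ¬(¬x0 ∧ ¬F))

Reduction:
  start: ((((F ∨ x0) ∨ x0) ∧ (x0 ∨ x0)) ∨ x0) ∧ (((F ∧ (x0 ∨ T)) ∨ ¬T) ∨ ¬(¬x0 ∧ ¬F))
  [1] (((x0 ∨ x0) ∧ (x0 ∨ x0)) ∨ x0) ∧ (((F ∧ (x0 ∨ T)) ∨ ¬T) ∨ ¬(¬x0 ∧ ¬F))
  [2] ((x0 ∨ x0) ∨ x0) ∧ (((F ∧ (x0 ∨ T)) ∨ ¬T) ∨ ¬(¬x0 ∧ ¬F))
  [3] (x0 ∨ x0) ∧ (((F ∧ (x0 ∨ T)) ∨ ¬T) ∨ ¬(¬x0 ∧ ¬F))
  [4] x0 ∧ (((F ∧ (x0 ∨ T)) ∨ ¬T) ∨ ¬(¬x0 ∧ ¬F))
  [5] x0 ∧ ((F ∨ ¬T) ∨ ¬(¬x0 ∧ ¬F))
  [6] x0 ∧ (¬T ∨ ¬(¬x0 ∧ ¬F))
  [7] x0 ∧ (F ∨ ¬(¬x0 ∧ ¬F))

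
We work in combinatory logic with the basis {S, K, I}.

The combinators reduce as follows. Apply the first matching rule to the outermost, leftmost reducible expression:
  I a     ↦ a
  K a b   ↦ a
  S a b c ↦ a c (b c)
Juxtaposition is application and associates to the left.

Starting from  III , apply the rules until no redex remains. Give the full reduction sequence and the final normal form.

Answer: normal form = I  (in 2 steps)

Working:
  start: III
  [1] II
  [2] I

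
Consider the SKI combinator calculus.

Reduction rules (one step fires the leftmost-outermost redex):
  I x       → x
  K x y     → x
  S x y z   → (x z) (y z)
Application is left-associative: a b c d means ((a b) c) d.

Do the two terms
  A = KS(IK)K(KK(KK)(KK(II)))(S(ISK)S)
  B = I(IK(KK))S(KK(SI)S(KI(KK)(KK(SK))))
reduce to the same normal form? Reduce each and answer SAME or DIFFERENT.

Term A:
  start: KS(IK)K(KK(KK)(KK(II)))(S(ISK)S)
  →1  SK(KK(KK)(KK(II)))(S(ISK)S)
  →2  K(S(ISK)S)(KK(KK)(KK(II))(S(ISK)S))
  →3  S(ISK)S
  →4  S(SK)S

Term B:
  start: I(IK(KK))S(KK(SI)S(KI(KK)(KK(SK))))
  →1  IK(KK)S(KK(SI)S(KI(KK)(KK(SK))))
  →2  K(KK)S(KK(SI)S(KI(KK)(KK(SK))))
  →3  KK(KK(SI)S(KI(KK)(KK(SK))))
  →4  K

Answer: DIFFERENT — A ⇓ S(SK)S, B ⇓ K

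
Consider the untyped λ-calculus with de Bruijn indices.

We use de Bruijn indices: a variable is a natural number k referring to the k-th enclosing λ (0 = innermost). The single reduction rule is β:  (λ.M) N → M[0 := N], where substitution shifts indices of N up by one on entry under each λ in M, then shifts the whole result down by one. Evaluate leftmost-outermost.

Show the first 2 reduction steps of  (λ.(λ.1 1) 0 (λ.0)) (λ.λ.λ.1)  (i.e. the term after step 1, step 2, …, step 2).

Answer: after 2 steps: (λ.λ.λ.1) (λ.λ.λ.1) (λ.0)

Working:
  start: (λ.(λ.1 1) 0 (λ.0)) (λ.λ.λ.1)
  →1  (λ.(λ.λ.λ.1) (λ.λ.λ.1)) (λ.λ.λ.1) (λ.0)
  →2  (λ.λ.λ.1) (λ.λ.λ.1) (λ.0)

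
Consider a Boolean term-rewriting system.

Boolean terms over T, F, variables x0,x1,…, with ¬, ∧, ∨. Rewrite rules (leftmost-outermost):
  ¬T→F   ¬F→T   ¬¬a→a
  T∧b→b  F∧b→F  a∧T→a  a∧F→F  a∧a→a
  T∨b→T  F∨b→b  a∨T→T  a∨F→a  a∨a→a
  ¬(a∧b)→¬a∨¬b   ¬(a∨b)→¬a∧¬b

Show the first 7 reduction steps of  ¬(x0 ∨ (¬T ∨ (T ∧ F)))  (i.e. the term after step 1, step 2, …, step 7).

Answer: after 7 steps: ¬x0 ∧ ¬F

Reduction:
  start: ¬(x0 ∨ (¬T ∨ (T ∧ F)))
  step 1: ¬x0 ∧ ¬(¬T ∨ (T ∧ F))
  step 2: ¬x0 ∧ (¬¬T ∧ ¬(T ∧ F))
  step 3: ¬x0 ∧ (T ∧ ¬(T ∧ F))
  step 4: ¬x0 ∧ ¬(T ∧ F)
  step 5: ¬x0 ∧ (¬T ∨ ¬F)
  step 6: ¬x0 ∧ (F ∨ ¬F)
  step 7: ¬x0 ∧ ¬F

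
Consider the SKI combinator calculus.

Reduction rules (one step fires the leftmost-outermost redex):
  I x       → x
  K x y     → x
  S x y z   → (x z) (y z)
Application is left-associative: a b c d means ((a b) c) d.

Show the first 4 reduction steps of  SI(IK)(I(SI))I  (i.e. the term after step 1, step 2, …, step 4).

Answer: after 4 steps: II(IK(I(SI))I)

Working:
  start: SI(IK)(I(SI))I
  →1  I(I(SI))(IK(I(SI)))I
  →2  I(SI)(IK(I(SI)))I
  →3  SI(IK(I(SI)))I
  →4  II(IK(I(SI))I)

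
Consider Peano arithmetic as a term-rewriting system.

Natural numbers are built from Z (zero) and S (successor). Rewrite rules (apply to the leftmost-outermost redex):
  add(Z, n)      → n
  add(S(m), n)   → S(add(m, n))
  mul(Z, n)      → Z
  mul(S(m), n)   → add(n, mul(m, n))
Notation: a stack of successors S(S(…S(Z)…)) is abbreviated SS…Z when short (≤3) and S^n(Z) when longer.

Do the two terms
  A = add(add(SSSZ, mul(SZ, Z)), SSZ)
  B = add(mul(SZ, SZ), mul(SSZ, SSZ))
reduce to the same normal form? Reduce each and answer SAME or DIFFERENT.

Term A:
  start: add(add(SSSZ, mul(SZ, Z)), SSZ)
  step 1: add(S(add(SSZ, mul(SZ, Z))), SSZ)
  step 2: S(add(add(SSZ, mul(SZ, Z)), SSZ))
  step 3: S(add(S(add(SZ, mul(SZ, Z))), SSZ))
  step 4: S(S(add(add(SZ, mul(SZ, Z)), SSZ)))
  step 5: S(S(add(S(add(Z, mul(SZ, Z))), SSZ)))
  step 6: S(S(S(add(add(Z, mul(SZ, Z)), SSZ))))
  step 7: S(S(S(add(mul(SZ, Z), SSZ))))
  step 8: S(S(S(add(add(Z, mul(Z, Z)), SSZ))))
  step 9: S(S(S(add(mul(Z, Z), SSZ))))
  step 10: S(S(S(add(Z, SSZ))))
  step 11: S^5(Z)

Term B:
  start: add(mul(SZ, SZ), mul(SSZ, SSZ))
  step 1: add(add(SZ, mul(Z, SZ)), mul(SSZ, SSZ))
  step 2: add(S(add(Z, mul(Z, SZ))), mul(SSZ, SSZ))
  step 3: S(add(add(Z, mul(Z, SZ)), mul(SSZ, SSZ)))
  step 4: S(add(mul(Z, SZ), mul(SSZ, SSZ)))
  step 5: S(add(Z, mul(SSZ, SSZ)))
  step 6: S(mul(SSZ, SSZ))
  step 7: S(add(SSZ, mul(SZ, SSZ)))
  step 8: S(S(add(SZ, mul(SZ, SSZ))))
  step 9: S(S(S(add(Z, mul(SZ, SSZ)))))
  step 10: S(S(S(mul(SZ, SSZ))))
  step 11: S(S(S(add(SSZ, mul(Z, SSZ)))))
  step 12: S(S(S(S(add(SZ, mul(Z, SSZ))))))
  step 13: S(S(S(S(S(add(Z, mul(Z, SSZ)))))))
  step 14: S(S(S(S(S(mul(Z, SSZ))))))
  step 15: S^5(Z)

Answer: SAME — A ⇓ S^5(Z), B ⇓ S^5(Z)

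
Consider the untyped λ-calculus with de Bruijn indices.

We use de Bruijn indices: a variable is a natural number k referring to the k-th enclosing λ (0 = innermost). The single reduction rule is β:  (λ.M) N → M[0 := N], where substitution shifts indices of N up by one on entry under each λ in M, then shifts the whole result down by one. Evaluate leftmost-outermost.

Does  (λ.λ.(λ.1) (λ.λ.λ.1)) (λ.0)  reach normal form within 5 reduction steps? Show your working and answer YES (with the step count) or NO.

Answer: YES — reaches normal form λ.0 in 2 ≤ 5 steps

Working:
  start: (λ.λ.(λ.1) (λ.λ.λ.1)) (λ.0)
  [1] λ.(λ.1) (λ.λ.λ.1)
  [2] λ.0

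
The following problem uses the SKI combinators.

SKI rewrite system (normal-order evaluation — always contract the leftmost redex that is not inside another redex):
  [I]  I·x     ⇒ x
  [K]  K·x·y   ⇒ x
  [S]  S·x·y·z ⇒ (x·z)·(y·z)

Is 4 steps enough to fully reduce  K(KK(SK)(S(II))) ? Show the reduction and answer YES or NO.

Answer: YES — reaches normal form K(K(SI)) in 2 ≤ 4 steps

Working:
  start: K(KK(SK)(S(II)))
  [1] K(K(S(II)))
  [2] K(K(SI))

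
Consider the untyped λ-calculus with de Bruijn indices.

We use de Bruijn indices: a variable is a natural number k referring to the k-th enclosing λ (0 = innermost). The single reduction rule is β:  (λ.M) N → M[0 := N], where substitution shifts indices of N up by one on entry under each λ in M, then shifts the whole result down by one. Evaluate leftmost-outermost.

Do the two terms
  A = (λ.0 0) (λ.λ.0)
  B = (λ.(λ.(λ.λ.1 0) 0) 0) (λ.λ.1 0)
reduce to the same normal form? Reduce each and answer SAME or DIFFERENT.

Answer: DIFFERENT — A ⇓ λ.0, B ⇓ λ.λ.1 0

Working:
Term A:
  start: (λ.0 0) (λ.λ.0)
  step 1: (λ.λ.0) (λ.λ.0)
  step 2: λ.0

Term B:
  start: (λ.(λ.(λ.λ.1 0) 0) 0) (λ.λ.1 0)
  step 1: (λ.(λ.λ.1 0) 0) (λ.λ.1 0)
  step 2: (λ.λ.1 0) (λ.λ.1 0)
  step 3: λ.(λ.λ.1 0) 0
  step 4: λ.λ.1 0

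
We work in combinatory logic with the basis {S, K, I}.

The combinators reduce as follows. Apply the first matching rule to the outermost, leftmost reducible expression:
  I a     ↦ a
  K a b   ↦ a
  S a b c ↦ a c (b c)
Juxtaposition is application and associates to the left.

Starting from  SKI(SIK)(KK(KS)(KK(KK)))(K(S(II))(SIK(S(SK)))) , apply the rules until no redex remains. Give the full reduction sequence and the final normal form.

  start: SKI(SIK)(KK(KS)(KK(KK)))(K(S(II))(SIK(S(SK))))
  [1] K(SIK)(I(SIK))(KK(KS)(KK(KK)))(K(S(II))(SIK(S(SK))))
  [2] SIK(KK(KS)(KK(KK)))(K(S(II))(SIK(S(SK))))
  [3] I(KK(KS)(KK(KK)))(K(KK(KS)(KK(KK))))(K(S(II))(SIK(S(SK))))
  [4] KK(KS)(KK(KK))(K(KK(KS)(KK(KK))))(K(S(II))(SIK(S(SK))))
  [5] K(KK(KK))(K(KK(KS)(KK(KK))))(K(S(II))(SIK(S(SK))))
  [6] KK(KK)(K(S(II))(SIK(S(SK))))
  [7] K(K(S(II))(SIK(S(SK))))
  [8] K(S(II))
  [9] K(SI)

Answer: normal form = K(SI)  (in 9 steps)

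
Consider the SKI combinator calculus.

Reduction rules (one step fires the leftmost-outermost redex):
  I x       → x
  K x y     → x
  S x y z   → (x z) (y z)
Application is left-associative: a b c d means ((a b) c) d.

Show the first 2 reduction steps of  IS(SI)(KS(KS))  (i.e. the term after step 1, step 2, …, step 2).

Answer: after 2 steps: S(SI)S

Derivation:
  start: IS(SI)(KS(KS))
  step 1: S(SI)(KS(KS))
  step 2: S(SI)S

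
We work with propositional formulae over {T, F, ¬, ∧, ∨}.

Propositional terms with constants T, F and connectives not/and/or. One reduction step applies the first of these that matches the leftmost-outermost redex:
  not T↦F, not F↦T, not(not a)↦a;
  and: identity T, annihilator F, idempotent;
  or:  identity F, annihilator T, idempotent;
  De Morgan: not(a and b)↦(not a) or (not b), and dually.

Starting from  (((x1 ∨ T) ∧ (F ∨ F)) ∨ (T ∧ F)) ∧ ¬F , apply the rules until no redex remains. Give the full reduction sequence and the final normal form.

Answer: normal form = F  (in 6 steps)

Derivation:
  start: (((x1 ∨ T) ∧ (F ∨ F)) ∨ (T ∧ F)) ∧ ¬F
  →1  ((T ∧ (F ∨ F)) ∨ (T ∧ F)) ∧ ¬F
  →2  ((F ∨ F) ∨ (T ∧ F)) ∧ ¬F
  →3  (F ∨ (T ∧ F)) ∧ ¬F
  →4  (T ∧ F) ∧ ¬F
  →5  F ∧ ¬F
  →6  F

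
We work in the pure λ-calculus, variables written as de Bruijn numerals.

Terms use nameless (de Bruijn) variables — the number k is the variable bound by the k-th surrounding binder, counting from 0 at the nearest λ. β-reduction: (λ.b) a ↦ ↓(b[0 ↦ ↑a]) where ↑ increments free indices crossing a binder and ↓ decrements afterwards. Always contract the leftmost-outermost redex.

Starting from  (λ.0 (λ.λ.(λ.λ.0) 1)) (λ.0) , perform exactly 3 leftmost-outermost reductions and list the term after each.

Answer: after 3 steps: λ.λ.λ.0

Derivation:
  start: (λ.0 (λ.λ.(λ.λ.0) 1)) (λ.0)
  →1  (λ.0) (λ.λ.(λ.λ.0) 1)
  →2  λ.λ.(λ.λ.0) 1
  →3  λ.λ.λ.0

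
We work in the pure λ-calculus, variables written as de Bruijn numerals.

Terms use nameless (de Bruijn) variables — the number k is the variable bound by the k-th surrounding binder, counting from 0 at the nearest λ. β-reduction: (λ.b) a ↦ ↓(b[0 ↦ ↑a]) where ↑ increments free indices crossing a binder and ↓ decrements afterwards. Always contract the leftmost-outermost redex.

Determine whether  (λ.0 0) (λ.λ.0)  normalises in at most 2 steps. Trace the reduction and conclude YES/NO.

Answer: YES — reaches normal form λ.0 in 2 ≤ 2 steps

Derivation:
  start: (λ.0 0) (λ.λ.0)
  [1] (λ.λ.0) (λ.λ.0)
  [2] λ.0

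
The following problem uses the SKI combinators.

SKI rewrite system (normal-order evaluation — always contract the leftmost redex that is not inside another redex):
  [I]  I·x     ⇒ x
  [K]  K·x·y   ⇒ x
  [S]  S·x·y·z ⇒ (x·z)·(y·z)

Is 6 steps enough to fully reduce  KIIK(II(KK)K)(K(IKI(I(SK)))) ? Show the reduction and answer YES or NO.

  start: KIIK(II(KK)K)(K(IKI(I(SK))))
  [1] IK(II(KK)K)(K(IKI(I(SK))))
  [2] K(II(KK)K)(K(IKI(I(SK))))
  [3] II(KK)K
  [4] I(KK)K
  [5] KKK
  [6] K

Answer: YES — reaches normal form K in 6 ≤ 6 steps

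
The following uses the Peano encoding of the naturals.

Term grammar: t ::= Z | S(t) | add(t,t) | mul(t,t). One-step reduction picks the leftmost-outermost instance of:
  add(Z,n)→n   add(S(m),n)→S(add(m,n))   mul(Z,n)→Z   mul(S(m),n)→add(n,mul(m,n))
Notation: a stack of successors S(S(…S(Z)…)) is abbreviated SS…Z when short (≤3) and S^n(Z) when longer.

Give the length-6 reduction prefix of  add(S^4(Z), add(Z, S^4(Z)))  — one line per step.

Answer: after 6 steps: S^8(Z)

Derivation:
  start: add(S^4(Z), add(Z, S^4(Z)))
  →1  S(add(SSSZ, add(Z, S^4(Z))))
  →2  S(S(add(SSZ, add(Z, S^4(Z)))))
  →3  S(S(S(add(SZ, add(Z, S^4(Z))))))
  →4  S(S(S(S(add(Z, add(Z, S^4(Z)))))))
  →5  S(S(S(S(add(Z, S^4(Z))))))
  →6  S^8(Z)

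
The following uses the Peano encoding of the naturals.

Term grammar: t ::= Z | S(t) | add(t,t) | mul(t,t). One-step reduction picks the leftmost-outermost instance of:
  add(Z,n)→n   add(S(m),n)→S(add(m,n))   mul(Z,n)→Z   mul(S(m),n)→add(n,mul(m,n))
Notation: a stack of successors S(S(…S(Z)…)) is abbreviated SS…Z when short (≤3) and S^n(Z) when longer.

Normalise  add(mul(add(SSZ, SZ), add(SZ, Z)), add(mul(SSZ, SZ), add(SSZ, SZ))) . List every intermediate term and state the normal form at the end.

  start: add(mul(add(SSZ, SZ), add(SZ, Z)), add(mul(SSZ, SZ), add(SSZ, SZ)))
  step 1: add(mul(S(add(SZ, SZ)), add(SZ, Z)), add(mul(SSZ, SZ), add(SSZ, SZ)))
  step 2: add(add(add(SZ, Z), mul(add(SZ, SZ), add(SZ, Z))), add(mul(SSZ, SZ), add(SSZ, SZ)))
  step 3: add(add(S(add(Z, Z)), mul(add(SZ, SZ), add(SZ, Z))), add(mul(SSZ, SZ), add(SSZ, SZ)))
  step 4: add(S(add(add(Z, Z), mul(add(SZ, SZ), add(SZ, Z)))), add(mul(SSZ, SZ), add(SSZ, SZ)))
  step 5: S(add(add(add(Z, Z), mul(add(SZ, SZ), add(SZ, Z))), add(mul(SSZ, SZ), add(SSZ, SZ))))
  step 6: S(add(add(Z, mul(add(SZ, SZ), add(SZ, Z))), add(mul(SSZ, SZ), add(SSZ, SZ))))
  step 7: S(add(mul(add(SZ, SZ), add(SZ, Z)), add(mul(SSZ, SZ), add(SSZ, SZ))))
  step 8: S(add(mul(S(add(Z, SZ)), add(SZ, Z)), add(mul(SSZ, SZ), add(SSZ, SZ))))
  step 9: S(add(add(add(SZ, Z), mul(add(Z, SZ), add(SZ, Z))), add(mul(SSZ, SZ), add(SSZ, SZ))))
  step 10: S(add(add(S(add(Z, Z)), mul(add(Z, SZ), add(SZ, Z))), add(mul(SSZ, SZ), add(SSZ, SZ))))
  step 11: S(add(S(add(add(Z, Z), mul(add(Z, SZ), add(SZ, Z)))), add(mul(SSZ, SZ), add(SSZ, SZ))))
  step 12: S(S(add(add(add(Z, Z), mul(add(Z, SZ), add(SZ, Z))), add(mul(SSZ, SZ), add(SSZ, SZ)))))
  step 13: S(S(add(add(Z, mul(add(Z, SZ), add(SZ, Z))), add(mul(SSZ, SZ), add(SSZ, SZ)))))
  step 14: S(S(add(mul(add(Z, SZ), add(SZ, Z)), add(mul(SSZ, SZ), add(SSZ, SZ)))))
  step 15: S(S(add(mul(SZ, add(SZ, Z)), add(mul(SSZ, SZ), add(SSZ, SZ)))))
  step 16: S(S(add(add(add(SZ, Z), mul(Z, add(SZ, Z))), add(mul(SSZ, SZ), add(SSZ, SZ)))))
  step 17: S(S(add(add(S(add(Z, Z)), mul(Z, add(SZ, Z))), add(mul(SSZ, SZ), add(SSZ, SZ)))))
  step 18: S(S(add(S(add(add(Z, Z), mul(Z, add(SZ, Z)))), add(mul(SSZ, SZ), add(SSZ, SZ)))))
  step 19: S(S(S(add(add(add(Z, Z), mul(Z, add(SZ, Z))), add(mul(SSZ, SZ), add(SSZ, SZ))))))
  step 20: S(S(S(add(add(Z, mul(Z, add(SZ, Z))), add(mul(SSZ, SZ), add(SSZ, SZ))))))
  step 21: S(S(S(add(mul(Z, add(SZ, Z)), add(mul(SSZ, SZ), add(SSZ, SZ))))))
  step 22: S(S(S(add(Z, add(mul(SSZ, SZ), add(SSZ, SZ))))))
  step 23: S(S(S(add(mul(SSZ, SZ), add(SSZ, SZ)))))
  step 24: S(S(S(add(add(SZ, mul(SZ, SZ)), add(SSZ, SZ)))))
  step 25: S(S(S(add(S(add(Z, mul(SZ, SZ))), add(SSZ, SZ)))))
  step 26: S(S(S(S(add(add(Z, mul(SZ, SZ)), add(SSZ, SZ))))))
  step 27: S(S(S(S(add(mul(SZ, SZ), add(SSZ, SZ))))))
  step 28: S(S(S(S(add(add(SZ, mul(Z, SZ)), add(SSZ, SZ))))))
  step 29: S(S(S(S(add(S(add(Z, mul(Z, SZ))), add(SSZ, SZ))))))
  step 30: S(S(S(S(S(add(add(Z, mul(Z, SZ)), add(SSZ, SZ)))))))
  step 31: S(S(S(S(S(add(mul(Z, SZ), add(SSZ, SZ)))))))
  step 32: S(S(S(S(S(add(Z, add(SSZ, SZ)))))))
  step 33: S(S(S(S(S(add(SSZ, SZ))))))
  step 34: S(S(S(S(S(S(add(SZ, SZ)))))))
  step 35: S(S(S(S(S(S(S(add(Z, SZ))))))))
  step 36: S^8(Z)

Answer: normal form = S^8(Z)  (in 36 steps)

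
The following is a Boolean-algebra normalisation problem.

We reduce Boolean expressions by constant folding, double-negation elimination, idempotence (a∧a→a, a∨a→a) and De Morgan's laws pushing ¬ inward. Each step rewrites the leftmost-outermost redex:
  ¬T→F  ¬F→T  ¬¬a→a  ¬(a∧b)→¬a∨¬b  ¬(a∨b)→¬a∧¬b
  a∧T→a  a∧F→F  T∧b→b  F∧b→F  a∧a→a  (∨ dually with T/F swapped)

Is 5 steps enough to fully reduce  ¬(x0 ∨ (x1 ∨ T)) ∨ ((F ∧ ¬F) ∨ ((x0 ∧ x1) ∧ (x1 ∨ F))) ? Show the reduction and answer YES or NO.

  start: ¬(x0 ∨ (x1 ∨ T)) ∨ ((F ∧ ¬F) ∨ ((x0 ∧ x1) ∧ (x1 ∨ F)))
  [1] (¬x0 ∧ ¬(x1 ∨ T)) ∨ ((F ∧ ¬F) ∨ ((x0 ∧ x1) ∧ (x1 ∨ F)))
  [2] (¬x0 ∧ (¬x1 ∧ ¬T)) ∨ ((F ∧ ¬F) ∨ ((x0 ∧ x1) ∧ (x1 ∨ F)))
  [3] (¬x0 ∧ (¬x1 ∧ F)) ∨ ((F ∧ ¬F) ∨ ((x0 ∧ x1) ∧ (x1 ∨ F)))
  [4] (¬x0 ∧ F) ∨ ((F ∧ ¬F) ∨ ((x0 ∧ x1) ∧ (x1 ∨ F)))
  [5] F ∨ ((F ∧ ¬F) ∨ ((x0 ∧ x1) ∧ (x1 ∨ F)))

Answer: NO — after 5 steps the term is F ∨ ((F ∧ ¬F) ∨ ((x0 ∧ x1) ∧ (x1 ∨ F))), not yet normal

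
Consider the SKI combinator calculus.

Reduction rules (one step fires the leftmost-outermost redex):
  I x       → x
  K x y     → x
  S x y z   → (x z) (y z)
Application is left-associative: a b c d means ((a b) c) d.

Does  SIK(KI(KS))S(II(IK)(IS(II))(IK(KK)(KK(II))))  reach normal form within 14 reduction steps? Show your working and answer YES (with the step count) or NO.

  start: SIK(KI(KS))S(II(IK)(IS(II))(IK(KK)(KK(II))))
  [1] I(KI(KS))(K(KI(KS)))S(II(IK)(IS(II))(IK(KK)(KK(II))))
  [2] KI(KS)(K(KI(KS)))S(II(IK)(IS(II))(IK(KK)(KK(II))))
  [3] I(K(KI(KS)))S(II(IK)(IS(II))(IK(KK)(KK(II))))
  [4] K(KI(KS))S(II(IK)(IS(II))(IK(KK)(KK(II))))
  [5] KI(KS)(II(IK)(IS(II))(IK(KK)(KK(II))))
  [6] I(II(IK)(IS(II))(IK(KK)(KK(II))))
  [7] II(IK)(IS(II))(IK(KK)(KK(II)))
  [8] I(IK)(IS(II))(IK(KK)(KK(II)))
  [9] IK(IS(II))(IK(KK)(KK(II)))
  [10] K(IS(II))(IK(KK)(KK(II)))
  [11] IS(II)
  [12] S(II)
  [13] SI

Answer: YES — reaches normal form SI in 13 ≤ 14 steps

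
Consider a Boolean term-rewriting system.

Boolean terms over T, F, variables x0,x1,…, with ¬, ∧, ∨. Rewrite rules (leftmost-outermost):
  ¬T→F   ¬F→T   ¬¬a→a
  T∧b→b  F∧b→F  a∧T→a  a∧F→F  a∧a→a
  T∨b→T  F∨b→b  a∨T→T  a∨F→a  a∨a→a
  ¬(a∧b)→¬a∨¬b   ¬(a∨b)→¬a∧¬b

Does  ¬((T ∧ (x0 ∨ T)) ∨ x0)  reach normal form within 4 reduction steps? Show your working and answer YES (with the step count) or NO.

Answer: NO — after 4 steps the term is ¬(x0 ∨ T) ∧ ¬x0, not yet normal

Reduction:
  start: ¬((T ∧ (x0 ∨ T)) ∨ x0)
  step 1: ¬(T ∧ (x0 ∨ T)) ∧ ¬x0
  step 2: (¬T ∨ ¬(x0 ∨ T)) ∧ ¬x0
  step 3: (F ∨ ¬(x0 ∨ T)) ∧ ¬x0
  step 4: ¬(x0 ∨ T) ∧ ¬x0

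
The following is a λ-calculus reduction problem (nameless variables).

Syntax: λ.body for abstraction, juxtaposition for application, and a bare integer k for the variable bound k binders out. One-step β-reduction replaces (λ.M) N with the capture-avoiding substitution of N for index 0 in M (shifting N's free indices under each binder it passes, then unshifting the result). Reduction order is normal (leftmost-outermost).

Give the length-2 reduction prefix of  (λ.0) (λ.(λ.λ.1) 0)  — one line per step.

Answer: after 2 steps: λ.λ.1

Working:
  start: (λ.0) (λ.(λ.λ.1) 0)
  →1  λ.(λ.λ.1) 0
  →2  λ.λ.1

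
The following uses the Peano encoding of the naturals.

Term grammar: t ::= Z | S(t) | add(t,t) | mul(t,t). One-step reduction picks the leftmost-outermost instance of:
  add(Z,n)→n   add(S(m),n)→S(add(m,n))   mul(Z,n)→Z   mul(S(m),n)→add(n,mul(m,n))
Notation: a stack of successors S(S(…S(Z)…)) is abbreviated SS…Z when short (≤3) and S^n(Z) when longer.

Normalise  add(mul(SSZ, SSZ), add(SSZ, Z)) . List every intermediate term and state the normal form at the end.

  start: add(mul(SSZ, SSZ), add(SSZ, Z))
  step 1: add(add(SSZ, mul(SZ, SSZ)), add(SSZ, Z))
  step 2: add(S(add(SZ, mul(SZ, SSZ))), add(SSZ, Z))
  step 3: S(add(add(SZ, mul(SZ, SSZ)), add(SSZ, Z)))
  step 4: S(add(S(add(Z, mul(SZ, SSZ))), add(SSZ, Z)))
  step 5: S(S(add(add(Z, mul(SZ, SSZ)), add(SSZ, Z))))
  step 6: S(S(add(mul(SZ, SSZ), add(SSZ, Z))))
  step 7: S(S(add(add(SSZ, mul(Z, SSZ)), add(SSZ, Z))))
  step 8: S(S(add(S(add(SZ, mul(Z, SSZ))), add(SSZ, Z))))
  step 9: S(S(S(add(add(SZ, mul(Z, SSZ)), add(SSZ, Z)))))
  step 10: S(S(S(add(S(add(Z, mul(Z, SSZ))), add(SSZ, Z)))))
  step 11: S(S(S(S(add(add(Z, mul(Z, SSZ)), add(SSZ, Z))))))
  step 12: S(S(S(S(add(mul(Z, SSZ), add(SSZ, Z))))))
  step 13: S(S(S(S(add(Z, add(SSZ, Z))))))
  step 14: S(S(S(S(add(SSZ, Z)))))
  step 15: S(S(S(S(S(add(SZ, Z))))))
  step 16: S(S(S(S(S(S(add(Z, Z)))))))
  step 17: S^6(Z)

Answer: normal form = S^6(Z)  (in 17 steps)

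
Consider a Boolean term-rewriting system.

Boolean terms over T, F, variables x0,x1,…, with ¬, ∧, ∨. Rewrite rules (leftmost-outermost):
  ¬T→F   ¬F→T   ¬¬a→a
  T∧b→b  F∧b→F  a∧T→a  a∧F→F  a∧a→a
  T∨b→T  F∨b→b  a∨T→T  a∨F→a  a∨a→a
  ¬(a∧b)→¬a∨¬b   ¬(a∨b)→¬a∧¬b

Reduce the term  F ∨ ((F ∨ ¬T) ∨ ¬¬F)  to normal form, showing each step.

Answer: normal form = F  (in 5 steps)

Reduction:
  start: F ∨ ((F ∨ ¬T) ∨ ¬¬F)
  step 1: (F ∨ ¬T) ∨ ¬¬F
  step 2: ¬T ∨ ¬¬F
  step 3: F ∨ ¬¬F
  step 4: ¬¬F
  step 5: F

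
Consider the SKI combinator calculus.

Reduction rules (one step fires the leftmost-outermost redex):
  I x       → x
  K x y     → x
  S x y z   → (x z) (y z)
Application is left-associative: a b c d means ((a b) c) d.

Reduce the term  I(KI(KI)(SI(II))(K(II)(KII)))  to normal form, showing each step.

  start: I(KI(KI)(SI(II))(K(II)(KII)))
  [1] KI(KI)(SI(II))(K(II)(KII))
  [2] I(SI(II))(K(II)(KII))
  [3] SI(II)(K(II)(KII))
  [4] I(K(II)(KII))(II(K(II)(KII)))
  [5] K(II)(KII)(II(K(II)(KII)))
  [6] II(II(K(II)(KII)))
  [7] I(II(K(II)(KII)))
  [8] II(K(II)(KII))
  [9] I(K(II)(KII))
  [10] K(II)(KII)
  [11] II
  [12] I

Answer: normal form = I  (in 12 steps)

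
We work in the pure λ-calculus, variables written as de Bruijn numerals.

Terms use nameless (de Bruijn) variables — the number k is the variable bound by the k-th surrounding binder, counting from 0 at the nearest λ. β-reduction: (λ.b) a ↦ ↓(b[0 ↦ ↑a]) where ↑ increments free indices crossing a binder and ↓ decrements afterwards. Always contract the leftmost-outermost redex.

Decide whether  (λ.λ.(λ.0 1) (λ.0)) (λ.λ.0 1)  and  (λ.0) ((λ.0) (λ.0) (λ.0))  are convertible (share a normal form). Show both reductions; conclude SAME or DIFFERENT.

Answer: SAME — A ⇓ λ.0, B ⇓ λ.0

Derivation:
Term A:
  start: (λ.λ.(λ.0 1) (λ.0)) (λ.λ.0 1)
  [1] λ.(λ.0 1) (λ.0)
  [2] λ.(λ.0) 0
  [3] λ.0

Term B:
  start: (λ.0) ((λ.0) (λ.0) (λ.0))
  [1] (λ.0) (λ.0) (λ.0)
  [2] (λ.0) (λ.0)
  [3] λ.0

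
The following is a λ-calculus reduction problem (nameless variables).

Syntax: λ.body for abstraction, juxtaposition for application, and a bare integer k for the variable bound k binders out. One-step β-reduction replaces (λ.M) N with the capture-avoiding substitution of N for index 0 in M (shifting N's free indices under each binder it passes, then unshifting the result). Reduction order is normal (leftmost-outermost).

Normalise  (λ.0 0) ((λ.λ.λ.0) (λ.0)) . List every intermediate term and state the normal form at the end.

  start: (λ.0 0) ((λ.λ.λ.0) (λ.0))
  [1] (λ.λ.λ.0) (λ.0) ((λ.λ.λ.0) (λ.0))
  [2] (λ.λ.0) ((λ.λ.λ.0) (λ.0))
  [3] λ.0

Answer: normal form = λ.0  (in 3 steps)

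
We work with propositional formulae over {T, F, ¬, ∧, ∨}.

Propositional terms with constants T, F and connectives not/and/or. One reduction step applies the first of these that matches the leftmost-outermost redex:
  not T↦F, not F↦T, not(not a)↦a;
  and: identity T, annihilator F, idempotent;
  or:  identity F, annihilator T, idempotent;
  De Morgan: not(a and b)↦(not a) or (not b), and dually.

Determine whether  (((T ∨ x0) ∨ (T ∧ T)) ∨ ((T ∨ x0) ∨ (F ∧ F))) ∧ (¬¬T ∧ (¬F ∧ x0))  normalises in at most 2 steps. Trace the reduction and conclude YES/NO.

Answer: NO — after 2 steps the term is (T ∨ ((T ∨ x0) ∨ (F ∧ F))) ∧ (¬¬T ∧ (¬F ∧ x0)), not yet normal

Working:
  start: (((T ∨ x0) ∨ (T ∧ T)) ∨ ((T ∨ x0) ∨ (F ∧ F))) ∧ (¬¬T ∧ (¬F ∧ x0))
  step 1: ((T ∨ (T ∧ T)) ∨ ((T ∨ x0) ∨ (F ∧ F))) ∧ (¬¬T ∧ (¬F ∧ x0))
  step 2: (T ∨ ((T ∨ x0) ∨ (F ∧ F))) ∧ (¬¬T ∧ (¬F ∧ x0))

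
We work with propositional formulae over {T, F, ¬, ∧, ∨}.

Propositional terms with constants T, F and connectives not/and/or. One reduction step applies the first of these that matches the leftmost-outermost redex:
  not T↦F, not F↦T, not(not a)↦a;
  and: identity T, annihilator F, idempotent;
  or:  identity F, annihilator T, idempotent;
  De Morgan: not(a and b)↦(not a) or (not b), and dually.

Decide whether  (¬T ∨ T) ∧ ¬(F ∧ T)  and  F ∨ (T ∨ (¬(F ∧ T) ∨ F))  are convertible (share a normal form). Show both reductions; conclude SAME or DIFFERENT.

Term A:
  start: (¬T ∨ T) ∧ ¬(F ∧ T)
  [1] T ∧ ¬(F ∧ T)
  [2] ¬(F ∧ T)
  [3] ¬F ∨ ¬T
  [4] T ∨ ¬T
  [5] T

Term B:
  start: F ∨ (T ∨ (¬(F ∧ T) ∨ F))
  [1] T ∨ (¬(F ∧ T) ∨ F)
  [2] T

Answer: SAME — A ⇓ T, B ⇓ T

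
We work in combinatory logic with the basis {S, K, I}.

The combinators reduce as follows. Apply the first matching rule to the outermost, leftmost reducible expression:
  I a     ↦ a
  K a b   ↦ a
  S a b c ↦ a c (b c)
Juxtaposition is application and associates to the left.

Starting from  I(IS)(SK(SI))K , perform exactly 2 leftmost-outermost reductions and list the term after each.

Answer: after 2 steps: S(SK(SI))K

Reduction:
  start: I(IS)(SK(SI))K
  step 1: IS(SK(SI))K
  step 2: S(SK(SI))K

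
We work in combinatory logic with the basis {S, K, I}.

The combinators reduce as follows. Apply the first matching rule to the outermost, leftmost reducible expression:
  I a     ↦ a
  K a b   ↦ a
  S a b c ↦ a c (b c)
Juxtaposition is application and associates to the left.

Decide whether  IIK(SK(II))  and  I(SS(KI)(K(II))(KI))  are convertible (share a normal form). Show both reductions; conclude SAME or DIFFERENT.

Term A:
  start: IIK(SK(II))
  [1] IK(SK(II))
  [2] K(SK(II))
  [3] K(SKI)

Term B:
  start: I(SS(KI)(K(II))(KI))
  [1] SS(KI)(K(II))(KI)
  [2] S(K(II))(KI(K(II)))(KI)
  [3] K(II)(KI)(KI(K(II))(KI))
  [4] II(KI(K(II))(KI))
  [5] I(KI(K(II))(KI))
  [6] KI(K(II))(KI)
  [7] I(KI)
  [8] KI

Answer: DIFFERENT — A ⇓ K(SKI), B ⇓ KI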